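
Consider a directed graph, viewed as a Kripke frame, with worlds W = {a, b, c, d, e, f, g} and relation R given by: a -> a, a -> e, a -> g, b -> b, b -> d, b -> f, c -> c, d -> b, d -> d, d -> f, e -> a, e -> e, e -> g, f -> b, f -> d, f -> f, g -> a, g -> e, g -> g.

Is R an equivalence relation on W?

Yes

Reflexive: yes — every world is R-related to itself.
Symmetric: yes — every pair in R has its reverse in R.
Transitive: yes — every two-step R-path is closed by a direct edge.
So R is an equivalence relation.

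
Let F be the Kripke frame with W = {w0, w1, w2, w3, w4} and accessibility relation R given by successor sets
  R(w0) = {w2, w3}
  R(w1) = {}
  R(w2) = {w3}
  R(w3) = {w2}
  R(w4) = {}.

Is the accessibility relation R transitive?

Transitive: no — w2 R w3 and w3 R w2, but not w2 R w2.

No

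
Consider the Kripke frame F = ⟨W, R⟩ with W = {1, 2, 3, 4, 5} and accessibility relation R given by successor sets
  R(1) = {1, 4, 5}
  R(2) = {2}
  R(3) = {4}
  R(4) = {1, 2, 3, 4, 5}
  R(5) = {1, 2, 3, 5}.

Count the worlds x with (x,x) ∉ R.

Enumerating: 3.

1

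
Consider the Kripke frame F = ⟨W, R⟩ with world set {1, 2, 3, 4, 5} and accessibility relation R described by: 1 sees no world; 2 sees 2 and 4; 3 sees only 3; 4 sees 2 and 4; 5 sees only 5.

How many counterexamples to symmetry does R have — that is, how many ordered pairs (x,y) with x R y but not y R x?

0

R is symmetric; there are no such tuples.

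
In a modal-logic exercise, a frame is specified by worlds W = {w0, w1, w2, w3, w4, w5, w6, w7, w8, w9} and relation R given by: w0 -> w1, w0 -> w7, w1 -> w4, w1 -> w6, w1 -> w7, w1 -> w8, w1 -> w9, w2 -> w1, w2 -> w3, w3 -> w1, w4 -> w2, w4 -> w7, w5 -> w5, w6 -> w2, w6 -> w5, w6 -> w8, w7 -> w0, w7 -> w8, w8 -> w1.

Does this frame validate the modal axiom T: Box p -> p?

By correspondence theory, T is valid on a frame iff R is reflexive.
Reflexive: no — w0 is not related to itself.

No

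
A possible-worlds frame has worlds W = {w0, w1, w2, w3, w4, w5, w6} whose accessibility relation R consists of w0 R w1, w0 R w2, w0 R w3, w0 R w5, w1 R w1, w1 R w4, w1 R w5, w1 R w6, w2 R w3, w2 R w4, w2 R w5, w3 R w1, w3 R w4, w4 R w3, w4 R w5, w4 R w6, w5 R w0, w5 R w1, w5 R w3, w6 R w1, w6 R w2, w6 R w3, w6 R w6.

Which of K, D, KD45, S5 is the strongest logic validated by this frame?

D

Serial (axiom D): yes — every world has a successor (e.g. w0 R w1).
Euclidean (axiom 5): no — w0 R w1 and w0 R w2, but not w1 R w2.
Transitive (axiom 4): no — w0 R w1 and w1 R w4, but not w0 R w4.
Reflexive (axiom T): no — w0 is not related to itself.
So F validates K, D; KD45 would additionally require R to be Euclidean and transitive. The strongest is D.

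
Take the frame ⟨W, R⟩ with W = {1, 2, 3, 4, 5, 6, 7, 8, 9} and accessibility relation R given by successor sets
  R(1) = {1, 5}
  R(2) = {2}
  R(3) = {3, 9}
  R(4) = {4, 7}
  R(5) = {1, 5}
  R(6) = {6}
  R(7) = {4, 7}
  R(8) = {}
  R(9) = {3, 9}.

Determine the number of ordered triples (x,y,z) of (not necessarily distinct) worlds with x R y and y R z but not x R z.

R is transitive; there are no such tuples.

0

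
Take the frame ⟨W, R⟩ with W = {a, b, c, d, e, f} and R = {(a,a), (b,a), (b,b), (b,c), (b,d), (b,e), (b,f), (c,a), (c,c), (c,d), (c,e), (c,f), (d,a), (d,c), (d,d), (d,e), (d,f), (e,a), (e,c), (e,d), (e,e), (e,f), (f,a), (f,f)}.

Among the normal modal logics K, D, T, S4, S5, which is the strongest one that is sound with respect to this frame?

Serial (axiom D): yes — every world has a successor (e.g. a R a).
Reflexive (axiom T): yes — every world is R-related to itself.
Transitive (axiom 4): yes — every two-step R-path is closed by a direct edge.
Euclidean (axiom 5): no — b R a and b R c, but not a R c.
So F validates K, D, T, S4; S5 would additionally require R to be Euclidean. The strongest is S4.

S4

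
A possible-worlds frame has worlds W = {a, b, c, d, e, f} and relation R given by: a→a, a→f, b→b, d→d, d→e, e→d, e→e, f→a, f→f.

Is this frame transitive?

Transitive: yes — every two-step R-path is closed by a direct edge.

Yes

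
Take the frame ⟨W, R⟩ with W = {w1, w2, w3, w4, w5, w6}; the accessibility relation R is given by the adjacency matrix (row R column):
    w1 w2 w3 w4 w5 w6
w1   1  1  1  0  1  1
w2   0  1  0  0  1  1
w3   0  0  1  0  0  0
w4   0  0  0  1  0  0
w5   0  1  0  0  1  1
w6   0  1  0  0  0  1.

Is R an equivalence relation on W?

Reflexive: yes — every world is R-related to itself.
Symmetric: no — w1 R w2 but not w2 R w1.
Transitive: no — w6 R w2 and w2 R w5, but not w6 R w5.
So R is not an equivalence relation.

No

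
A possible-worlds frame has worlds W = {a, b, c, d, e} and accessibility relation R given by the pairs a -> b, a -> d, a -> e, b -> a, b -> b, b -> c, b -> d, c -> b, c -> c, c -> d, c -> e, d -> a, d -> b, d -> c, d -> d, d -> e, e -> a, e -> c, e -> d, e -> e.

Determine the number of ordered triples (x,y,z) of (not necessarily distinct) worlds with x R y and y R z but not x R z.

Enumerating: (a,b,a), (a,b,c), (a,d,a), (a,d,c), (a,e,a), (a,e,c), (b,a,e), (b,c,e), (b,d,e), (c,b,a), (c,d,a), (c,e,a), (e,a,b), (e,c,b), (e,d,b).

15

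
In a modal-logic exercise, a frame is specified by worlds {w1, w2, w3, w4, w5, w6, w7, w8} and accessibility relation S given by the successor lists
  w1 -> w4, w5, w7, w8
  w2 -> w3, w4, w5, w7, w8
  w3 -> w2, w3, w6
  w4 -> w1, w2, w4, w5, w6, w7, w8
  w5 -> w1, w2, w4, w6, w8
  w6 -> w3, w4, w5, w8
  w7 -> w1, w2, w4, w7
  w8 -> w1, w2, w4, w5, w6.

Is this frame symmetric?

Yes

Symmetric: yes — every pair in S has its reverse in S.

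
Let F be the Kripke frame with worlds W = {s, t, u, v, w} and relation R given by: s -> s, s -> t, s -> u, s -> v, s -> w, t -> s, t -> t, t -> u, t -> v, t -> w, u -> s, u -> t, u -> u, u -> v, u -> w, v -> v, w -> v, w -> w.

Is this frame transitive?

Yes

Transitive: yes — every two-step R-path is closed by a direct edge.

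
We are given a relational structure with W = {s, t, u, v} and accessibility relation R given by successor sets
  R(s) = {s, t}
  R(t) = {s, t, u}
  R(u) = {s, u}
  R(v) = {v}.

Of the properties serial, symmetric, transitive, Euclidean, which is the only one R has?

Serial: yes — every world has a successor (e.g. s R s).
Symmetric: no — t R u but not u R t.
Transitive: no — s R t and t R u, but not s R u.
Euclidean: no — t R s and t R u, but not s R u.
Only serial holds.

serial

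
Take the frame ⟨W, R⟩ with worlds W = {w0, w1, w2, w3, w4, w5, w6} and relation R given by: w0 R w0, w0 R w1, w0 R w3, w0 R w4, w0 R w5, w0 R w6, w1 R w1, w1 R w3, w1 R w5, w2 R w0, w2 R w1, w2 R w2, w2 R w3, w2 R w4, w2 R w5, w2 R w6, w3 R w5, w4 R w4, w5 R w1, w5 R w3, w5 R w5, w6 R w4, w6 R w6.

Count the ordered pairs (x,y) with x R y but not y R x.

13

Enumerating: (w0,w1), (w0,w3), (w0,w4), (w0,w5), (w0,w6), (w1,w3), (w2,w0), (w2,w1), (w2,w3), (w2,w4), (w2,w5), (w2,w6), (w6,w4).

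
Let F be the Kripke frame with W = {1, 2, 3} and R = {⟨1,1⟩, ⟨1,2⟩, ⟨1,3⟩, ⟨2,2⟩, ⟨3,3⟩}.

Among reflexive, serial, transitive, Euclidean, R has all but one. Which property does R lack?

Reflexive: yes — every world is R-related to itself.
Serial: yes — every world has a successor (e.g. 1 R 1).
Transitive: yes — every two-step R-path is closed by a direct edge.
Euclidean: no — 1 R 2 and 1 R 3, but not 2 R 3.
Only Euclidean fails.

Euclidean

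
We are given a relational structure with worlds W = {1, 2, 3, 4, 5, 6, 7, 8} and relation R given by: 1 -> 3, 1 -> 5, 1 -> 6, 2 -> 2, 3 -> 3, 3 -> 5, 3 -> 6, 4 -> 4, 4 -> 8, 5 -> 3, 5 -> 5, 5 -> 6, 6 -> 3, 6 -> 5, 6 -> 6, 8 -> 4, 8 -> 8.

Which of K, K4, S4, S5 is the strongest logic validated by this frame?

Transitive (axiom 4): yes — every two-step R-path is closed by a direct edge.
Reflexive (axiom T): no — 1 is not related to itself.
Euclidean (axiom 5): yes — any two successors of a common world are R-related.
So F validates K, K4; S4 would additionally require R to be reflexive. The strongest is K4.

K4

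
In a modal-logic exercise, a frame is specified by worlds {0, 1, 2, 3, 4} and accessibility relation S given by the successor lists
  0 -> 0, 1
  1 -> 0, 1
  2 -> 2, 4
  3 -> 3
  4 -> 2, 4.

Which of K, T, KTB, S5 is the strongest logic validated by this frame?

Reflexive (axiom T): yes — every world is S-related to itself.
Symmetric (axiom B): yes — every pair in S has its reverse in S.
Euclidean (axiom 5): yes — any two successors of a common world are S-related.
So F validates K, T, KTB, S5. The strongest is S5.

S5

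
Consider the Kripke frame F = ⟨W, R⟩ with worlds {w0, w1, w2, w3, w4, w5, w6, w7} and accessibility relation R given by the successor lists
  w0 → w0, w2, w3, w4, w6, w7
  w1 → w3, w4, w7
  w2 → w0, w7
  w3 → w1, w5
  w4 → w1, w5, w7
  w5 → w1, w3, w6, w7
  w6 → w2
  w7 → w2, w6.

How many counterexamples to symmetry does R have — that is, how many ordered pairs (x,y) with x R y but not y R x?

Enumerating: (w0,w3), (w0,w4), (w0,w6), (w0,w7), (w1,w7), (w4,w5), (w4,w7), (w5,w1), (w5,w6), (w5,w7), (w6,w2), (w7,w6).

12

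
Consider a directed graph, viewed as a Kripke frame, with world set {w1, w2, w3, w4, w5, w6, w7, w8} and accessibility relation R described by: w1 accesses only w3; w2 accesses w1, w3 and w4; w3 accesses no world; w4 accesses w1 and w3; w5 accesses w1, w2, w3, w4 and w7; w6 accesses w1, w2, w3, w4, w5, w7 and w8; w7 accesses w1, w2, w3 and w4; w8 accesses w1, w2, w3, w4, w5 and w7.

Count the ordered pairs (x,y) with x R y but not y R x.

Enumerating: (w1,w3), (w2,w1), (w2,w3), (w2,w4), (w4,w1), (w4,w3), (w5,w1), (w5,w2), (w5,w3), (w5,w4), (w5,w7), (w6,w1), … and 16 more.
Total: 28.

28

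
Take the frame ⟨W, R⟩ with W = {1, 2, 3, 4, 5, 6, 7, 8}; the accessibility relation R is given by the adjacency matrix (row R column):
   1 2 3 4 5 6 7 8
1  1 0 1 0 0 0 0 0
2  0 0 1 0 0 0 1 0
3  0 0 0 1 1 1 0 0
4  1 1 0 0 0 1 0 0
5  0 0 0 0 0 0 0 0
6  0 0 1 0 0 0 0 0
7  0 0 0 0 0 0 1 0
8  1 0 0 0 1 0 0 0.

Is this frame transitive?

Transitive: no — 1 R 3 and 3 R 4, but not 1 R 4.

No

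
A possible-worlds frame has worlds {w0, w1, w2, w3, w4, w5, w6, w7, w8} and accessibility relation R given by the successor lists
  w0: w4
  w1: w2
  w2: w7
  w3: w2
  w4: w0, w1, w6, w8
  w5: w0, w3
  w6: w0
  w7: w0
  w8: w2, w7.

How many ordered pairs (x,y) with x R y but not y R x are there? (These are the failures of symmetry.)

Enumerating: (w1,w2), (w2,w7), (w3,w2), (w4,w1), (w4,w6), (w4,w8), (w5,w0), (w5,w3), (w6,w0), (w7,w0), (w8,w2), (w8,w7).

12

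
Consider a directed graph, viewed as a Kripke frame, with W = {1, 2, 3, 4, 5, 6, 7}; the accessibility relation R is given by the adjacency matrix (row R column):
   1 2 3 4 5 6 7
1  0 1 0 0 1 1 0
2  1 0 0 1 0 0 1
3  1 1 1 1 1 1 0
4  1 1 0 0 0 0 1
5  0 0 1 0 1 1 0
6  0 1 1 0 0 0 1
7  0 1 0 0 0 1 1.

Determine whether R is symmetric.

No

Symmetric: no — 1 R 5 but not 5 R 1.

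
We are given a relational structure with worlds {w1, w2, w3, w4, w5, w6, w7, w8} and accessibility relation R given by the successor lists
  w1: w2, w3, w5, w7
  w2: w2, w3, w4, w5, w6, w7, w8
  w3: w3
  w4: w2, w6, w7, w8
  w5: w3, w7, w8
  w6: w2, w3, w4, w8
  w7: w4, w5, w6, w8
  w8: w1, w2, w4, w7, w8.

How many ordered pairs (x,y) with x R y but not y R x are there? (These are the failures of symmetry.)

Enumerating: (w1,w2), (w1,w3), (w1,w5), (w1,w7), (w2,w3), (w2,w5), (w2,w7), (w5,w3), (w5,w8), (w6,w3), (w6,w8), (w7,w6), (w8,w1).

13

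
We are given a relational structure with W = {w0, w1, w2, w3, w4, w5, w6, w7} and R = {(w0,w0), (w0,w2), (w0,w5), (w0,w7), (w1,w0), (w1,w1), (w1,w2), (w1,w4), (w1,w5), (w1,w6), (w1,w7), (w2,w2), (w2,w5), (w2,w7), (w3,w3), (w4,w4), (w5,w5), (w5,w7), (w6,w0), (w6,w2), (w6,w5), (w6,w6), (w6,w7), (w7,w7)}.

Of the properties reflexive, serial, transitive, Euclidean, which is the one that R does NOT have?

Reflexive: yes — every world is R-related to itself.
Serial: yes — every world has a successor (e.g. w0 R w0).
Transitive: yes — every two-step R-path is closed by a direct edge.
Euclidean: no — w0 R w5 and w0 R w2, but not w5 R w2.
Only Euclidean fails.

Euclidean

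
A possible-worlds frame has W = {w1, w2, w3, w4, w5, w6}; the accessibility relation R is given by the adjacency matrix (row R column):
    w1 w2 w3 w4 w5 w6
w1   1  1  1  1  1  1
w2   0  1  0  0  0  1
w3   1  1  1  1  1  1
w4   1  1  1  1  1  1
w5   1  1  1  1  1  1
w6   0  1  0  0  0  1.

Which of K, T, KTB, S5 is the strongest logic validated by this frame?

Reflexive (axiom T): yes — every world is R-related to itself.
Symmetric (axiom B): no — w1 R w2 but not w2 R w1.
Euclidean (axiom 5): no — w1 R w2 and w1 R w3, but not w2 R w3.
So F validates K, T; KTB would additionally require R to be symmetric. The strongest is T.

T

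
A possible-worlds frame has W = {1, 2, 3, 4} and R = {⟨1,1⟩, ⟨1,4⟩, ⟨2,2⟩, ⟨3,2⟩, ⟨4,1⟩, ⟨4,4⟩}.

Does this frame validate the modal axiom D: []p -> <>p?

Axiom D corresponds to the accessibility relation being serial.
Serial: yes — every world has a successor (e.g. 1 R 1).

Yes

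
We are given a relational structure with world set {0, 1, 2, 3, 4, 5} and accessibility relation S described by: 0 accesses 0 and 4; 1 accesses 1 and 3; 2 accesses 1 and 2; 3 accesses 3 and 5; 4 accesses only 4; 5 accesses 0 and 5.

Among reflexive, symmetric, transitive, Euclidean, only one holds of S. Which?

reflexive

Reflexive: yes — every world is S-related to itself.
Symmetric: no — 0 S 4 but not 4 S 0.
Transitive: no — 1 S 3 and 3 S 5, but not 1 S 5.
Euclidean: no — 0 S 4 and 0 S 0, but not 4 S 0.
Only reflexive holds.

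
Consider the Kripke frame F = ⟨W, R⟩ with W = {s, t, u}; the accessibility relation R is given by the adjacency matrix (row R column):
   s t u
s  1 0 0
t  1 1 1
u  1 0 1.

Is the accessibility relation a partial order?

Reflexive: yes — every world is R-related to itself.
Transitive: yes — every two-step R-path is closed by a direct edge.
Antisymmetric: yes — no distinct pair is related both ways.
So R is a partial order.

Yes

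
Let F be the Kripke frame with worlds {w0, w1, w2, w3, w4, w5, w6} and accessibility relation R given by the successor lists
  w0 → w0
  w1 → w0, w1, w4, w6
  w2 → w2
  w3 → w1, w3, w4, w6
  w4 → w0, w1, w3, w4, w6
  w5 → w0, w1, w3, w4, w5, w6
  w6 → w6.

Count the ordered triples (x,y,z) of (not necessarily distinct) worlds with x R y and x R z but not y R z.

35

Enumerating: (w1,w0,w1), (w1,w0,w4), (w1,w0,w6), (w1,w6,w0), (w1,w6,w1), (w1,w6,w4), (w3,w1,w3), (w3,w6,w1), (w3,w6,w3), (w3,w6,w4), (w4,w0,w1), (w4,w0,w3), … and 23 more.
Total: 35.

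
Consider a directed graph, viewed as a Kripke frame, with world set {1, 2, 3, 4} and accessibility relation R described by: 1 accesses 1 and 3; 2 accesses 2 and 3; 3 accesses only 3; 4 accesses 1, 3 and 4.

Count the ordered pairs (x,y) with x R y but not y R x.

Enumerating: (1,3), (2,3), (4,1), (4,3).

4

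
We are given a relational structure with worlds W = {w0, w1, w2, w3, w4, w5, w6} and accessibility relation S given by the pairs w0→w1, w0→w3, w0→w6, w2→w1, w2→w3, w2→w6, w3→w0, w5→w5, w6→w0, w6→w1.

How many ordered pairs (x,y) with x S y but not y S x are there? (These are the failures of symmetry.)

Enumerating: (w0,w1), (w2,w1), (w2,w3), (w2,w6), (w6,w1).

5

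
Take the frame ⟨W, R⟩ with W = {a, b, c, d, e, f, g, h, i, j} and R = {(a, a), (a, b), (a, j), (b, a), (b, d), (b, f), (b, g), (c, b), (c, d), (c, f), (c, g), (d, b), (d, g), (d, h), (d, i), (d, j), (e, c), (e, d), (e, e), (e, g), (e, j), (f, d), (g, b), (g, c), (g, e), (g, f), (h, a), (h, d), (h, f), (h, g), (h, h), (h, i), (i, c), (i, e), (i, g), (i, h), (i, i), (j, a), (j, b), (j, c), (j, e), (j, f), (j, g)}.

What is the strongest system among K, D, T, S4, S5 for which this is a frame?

Serial (axiom D): yes — every world has a successor (e.g. a R a).
Reflexive (axiom T): no — b is not related to itself.
Transitive (axiom 4): no — a R b and b R d, but not a R d.
Euclidean (axiom 5): no — a R b and a R j, but not b R j.
So F validates K, D; T would additionally require R to be reflexive. The strongest is D.

D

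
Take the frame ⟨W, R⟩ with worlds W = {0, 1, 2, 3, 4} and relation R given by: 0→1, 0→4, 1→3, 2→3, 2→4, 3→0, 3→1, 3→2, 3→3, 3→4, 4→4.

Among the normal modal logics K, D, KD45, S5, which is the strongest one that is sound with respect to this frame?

Serial (axiom D): yes — every world has a successor (e.g. 0 R 1).
Euclidean (axiom 5): no — 0 R 1 and 0 R 4, but not 1 R 4.
Transitive (axiom 4): no — 0 R 1 and 1 R 3, but not 0 R 3.
Reflexive (axiom T): no — 0 is not related to itself.
So F validates K, D; KD45 would additionally require R to be Euclidean and transitive. The strongest is D.

D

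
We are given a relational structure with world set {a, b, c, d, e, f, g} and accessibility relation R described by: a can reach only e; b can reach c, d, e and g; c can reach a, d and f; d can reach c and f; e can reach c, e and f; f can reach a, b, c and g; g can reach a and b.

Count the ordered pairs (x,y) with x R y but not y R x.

Enumerating: (a,e), (b,c), (b,d), (b,e), (c,a), (d,f), (e,c), (e,f), (f,a), (f,b), (f,g), (g,a).

12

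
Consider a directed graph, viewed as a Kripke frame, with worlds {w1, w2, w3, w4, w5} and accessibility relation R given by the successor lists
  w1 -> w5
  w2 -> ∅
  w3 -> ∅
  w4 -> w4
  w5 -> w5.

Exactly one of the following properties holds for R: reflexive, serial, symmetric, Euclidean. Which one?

Euclidean

Reflexive: no — w1 is not related to itself.
Serial: no — w2 has no R-successor.
Symmetric: no — w1 R w5 but not w5 R w1.
Euclidean: yes — any two successors of a common world are R-related.
Only Euclidean holds.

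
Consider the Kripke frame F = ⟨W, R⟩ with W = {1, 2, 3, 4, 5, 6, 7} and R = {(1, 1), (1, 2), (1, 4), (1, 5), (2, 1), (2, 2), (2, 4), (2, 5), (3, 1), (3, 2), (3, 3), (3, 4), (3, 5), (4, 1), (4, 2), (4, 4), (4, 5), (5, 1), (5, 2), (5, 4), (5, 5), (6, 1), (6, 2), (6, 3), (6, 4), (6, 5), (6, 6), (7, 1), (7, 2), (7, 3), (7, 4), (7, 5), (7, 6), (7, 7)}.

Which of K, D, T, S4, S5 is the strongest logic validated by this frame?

S4

Serial (axiom D): yes — every world has a successor (e.g. 1 R 1).
Reflexive (axiom T): yes — every world is R-related to itself.
Transitive (axiom 4): yes — every two-step R-path is closed by a direct edge.
Euclidean (axiom 5): no — 6 R 1 and 6 R 3, but not 1 R 3.
So F validates K, D, T, S4; S5 would additionally require R to be Euclidean. The strongest is S4.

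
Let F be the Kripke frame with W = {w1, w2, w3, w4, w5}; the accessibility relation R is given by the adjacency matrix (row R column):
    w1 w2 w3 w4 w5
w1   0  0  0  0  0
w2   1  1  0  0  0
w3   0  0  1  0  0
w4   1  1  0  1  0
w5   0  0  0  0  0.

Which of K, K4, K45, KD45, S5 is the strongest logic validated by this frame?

K4

Transitive (axiom 4): yes — every two-step R-path is closed by a direct edge.
Euclidean (axiom 5): no — w4 R w1 and w4 R w2, but not w1 R w2.
Serial (axiom D): no — w1 has no R-successor.
Reflexive (axiom T): no — w1 is not related to itself.
So F validates K, K4; K45 would additionally require R to be Euclidean. The strongest is K4.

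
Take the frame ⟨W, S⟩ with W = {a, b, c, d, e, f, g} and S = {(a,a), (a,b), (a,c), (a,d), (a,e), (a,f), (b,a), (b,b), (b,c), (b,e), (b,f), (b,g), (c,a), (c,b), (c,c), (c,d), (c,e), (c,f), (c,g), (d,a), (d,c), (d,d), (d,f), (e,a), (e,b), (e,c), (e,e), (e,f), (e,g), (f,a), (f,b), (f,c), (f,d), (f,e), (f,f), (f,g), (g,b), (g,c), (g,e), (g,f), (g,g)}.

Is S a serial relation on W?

Serial: yes — every world has a successor (e.g. a S a).

Yes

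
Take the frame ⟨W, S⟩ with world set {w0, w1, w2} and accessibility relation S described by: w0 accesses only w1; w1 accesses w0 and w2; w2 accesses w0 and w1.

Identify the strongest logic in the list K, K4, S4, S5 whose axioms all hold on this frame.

Transitive (axiom 4): no — w0 S w1 and w1 S w2, but not w0 S w2.
Reflexive (axiom T): no — w0 is not related to itself.
Euclidean (axiom 5): no — w1 S w0 and w1 S w2, but not w0 S w2.
So F validates K; K4 would additionally require S to be transitive. The strongest is K.

K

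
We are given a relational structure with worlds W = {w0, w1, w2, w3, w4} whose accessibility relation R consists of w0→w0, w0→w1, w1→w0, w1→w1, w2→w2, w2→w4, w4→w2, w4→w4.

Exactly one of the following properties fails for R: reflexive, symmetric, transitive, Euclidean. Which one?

reflexive

Reflexive: no — w3 is not related to itself.
Symmetric: yes — every pair in R has its reverse in R.
Transitive: yes — every two-step R-path is closed by a direct edge.
Euclidean: yes — any two successors of a common world are R-related.
Only reflexive fails.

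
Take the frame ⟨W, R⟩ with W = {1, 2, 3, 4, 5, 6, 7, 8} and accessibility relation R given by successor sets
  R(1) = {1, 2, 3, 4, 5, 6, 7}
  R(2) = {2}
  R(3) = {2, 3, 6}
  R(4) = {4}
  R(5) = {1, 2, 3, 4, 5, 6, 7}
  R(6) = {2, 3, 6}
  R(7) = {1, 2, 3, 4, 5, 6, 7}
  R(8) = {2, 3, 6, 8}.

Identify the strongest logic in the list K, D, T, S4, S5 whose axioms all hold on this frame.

Serial (axiom D): yes — every world has a successor (e.g. 1 R 1).
Reflexive (axiom T): yes — every world is R-related to itself.
Transitive (axiom 4): yes — every two-step R-path is closed by a direct edge.
Euclidean (axiom 5): no — 1 R 2 and 1 R 3, but not 2 R 3.
So F validates K, D, T, S4; S5 would additionally require R to be Euclidean. The strongest is S4.

S4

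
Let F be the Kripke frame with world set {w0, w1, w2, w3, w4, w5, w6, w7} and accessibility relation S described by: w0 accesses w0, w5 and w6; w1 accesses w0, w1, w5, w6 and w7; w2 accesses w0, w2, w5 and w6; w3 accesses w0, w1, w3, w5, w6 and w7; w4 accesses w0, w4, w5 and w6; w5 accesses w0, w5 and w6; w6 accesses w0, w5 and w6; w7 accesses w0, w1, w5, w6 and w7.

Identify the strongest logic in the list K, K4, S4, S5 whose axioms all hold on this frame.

Transitive (axiom 4): yes — every two-step S-path is closed by a direct edge.
Reflexive (axiom T): yes — every world is S-related to itself.
Euclidean (axiom 5): no — w1 S w0 and w1 S w7, but not w0 S w7.
So F validates K, K4, S4; S5 would additionally require S to be Euclidean. The strongest is S4.

S4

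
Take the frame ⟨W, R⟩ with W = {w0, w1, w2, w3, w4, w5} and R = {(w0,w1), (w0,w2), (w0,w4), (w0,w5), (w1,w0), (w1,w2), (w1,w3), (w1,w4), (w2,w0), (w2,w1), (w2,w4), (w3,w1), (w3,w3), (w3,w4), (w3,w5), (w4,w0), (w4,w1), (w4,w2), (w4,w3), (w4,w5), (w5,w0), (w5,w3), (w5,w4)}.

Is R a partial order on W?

Reflexive: no — w0 is not related to itself.
Transitive: no — w0 R w1 and w1 R w3, but not w0 R w3.
Antisymmetric: no — w0 R w1 and w1 R w0 with w0 ≠ w1.
So R is not a partial order.

No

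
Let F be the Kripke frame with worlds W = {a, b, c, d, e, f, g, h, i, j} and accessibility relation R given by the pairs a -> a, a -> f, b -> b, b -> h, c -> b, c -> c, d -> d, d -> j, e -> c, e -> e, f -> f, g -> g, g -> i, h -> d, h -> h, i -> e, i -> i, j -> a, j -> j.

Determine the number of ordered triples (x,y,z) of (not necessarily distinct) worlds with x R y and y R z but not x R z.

8

Enumerating: (b,h,d), (c,b,h), (d,j,a), (e,c,b), (g,i,e), (h,d,j), (i,e,c), (j,a,f).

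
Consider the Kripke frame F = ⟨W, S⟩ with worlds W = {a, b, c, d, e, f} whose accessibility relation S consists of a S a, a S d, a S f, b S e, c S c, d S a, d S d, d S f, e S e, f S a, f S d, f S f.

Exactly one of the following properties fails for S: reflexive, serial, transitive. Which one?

Reflexive: no — b is not related to itself.
Serial: yes — every world has a successor (e.g. a S a).
Transitive: yes — every two-step S-path is closed by a direct edge.
Only reflexive fails.

reflexive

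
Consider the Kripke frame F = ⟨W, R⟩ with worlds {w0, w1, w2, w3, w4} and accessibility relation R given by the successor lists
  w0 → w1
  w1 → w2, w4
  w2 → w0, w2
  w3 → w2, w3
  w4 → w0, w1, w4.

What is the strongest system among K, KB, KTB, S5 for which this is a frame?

K

Symmetric (axiom B): no — w0 R w1 but not w1 R w0.
Reflexive (axiom T): no — w0 is not related to itself.
Euclidean (axiom 5): no — w1 R w2 and w1 R w4, but not w2 R w4.
So F validates K; KB would additionally require R to be symmetric. The strongest is K.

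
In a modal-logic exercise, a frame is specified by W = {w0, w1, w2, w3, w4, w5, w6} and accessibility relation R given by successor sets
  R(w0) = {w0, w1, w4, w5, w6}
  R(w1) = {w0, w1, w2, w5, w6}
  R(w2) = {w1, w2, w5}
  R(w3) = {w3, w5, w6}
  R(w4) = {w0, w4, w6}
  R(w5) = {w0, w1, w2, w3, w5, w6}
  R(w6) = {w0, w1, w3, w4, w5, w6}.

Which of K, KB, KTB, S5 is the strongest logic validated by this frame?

KTB

Symmetric (axiom B): yes — every pair in R has its reverse in R.
Reflexive (axiom T): yes — every world is R-related to itself.
Euclidean (axiom 5): no — w0 R w1 and w0 R w4, but not w1 R w4.
So F validates K, KB, KTB; S5 would additionally require R to be Euclidean. The strongest is KTB.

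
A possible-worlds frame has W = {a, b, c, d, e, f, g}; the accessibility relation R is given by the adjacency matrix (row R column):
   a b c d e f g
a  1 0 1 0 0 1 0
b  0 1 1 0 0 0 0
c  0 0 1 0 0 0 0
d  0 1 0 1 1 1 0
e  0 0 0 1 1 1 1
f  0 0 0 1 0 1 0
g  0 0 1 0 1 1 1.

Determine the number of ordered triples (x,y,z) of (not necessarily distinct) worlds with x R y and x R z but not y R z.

Enumerating: (a,c,a), (a,c,f), (a,f,a), (a,f,c), (b,c,b), (d,b,d), (d,b,e), (d,b,f), (d,e,b), (d,f,b), (d,f,e), (e,d,g), … and 10 more.
Total: 22.

22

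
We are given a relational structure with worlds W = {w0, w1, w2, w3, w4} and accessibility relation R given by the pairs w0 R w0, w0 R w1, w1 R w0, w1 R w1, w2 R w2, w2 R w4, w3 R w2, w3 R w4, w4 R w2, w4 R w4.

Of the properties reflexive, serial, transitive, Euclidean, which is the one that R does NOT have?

Reflexive: no — w3 is not related to itself.
Serial: yes — every world has a successor (e.g. w0 R w0).
Transitive: yes — every two-step R-path is closed by a direct edge.
Euclidean: yes — any two successors of a common world are R-related.
Only reflexive fails.

reflexive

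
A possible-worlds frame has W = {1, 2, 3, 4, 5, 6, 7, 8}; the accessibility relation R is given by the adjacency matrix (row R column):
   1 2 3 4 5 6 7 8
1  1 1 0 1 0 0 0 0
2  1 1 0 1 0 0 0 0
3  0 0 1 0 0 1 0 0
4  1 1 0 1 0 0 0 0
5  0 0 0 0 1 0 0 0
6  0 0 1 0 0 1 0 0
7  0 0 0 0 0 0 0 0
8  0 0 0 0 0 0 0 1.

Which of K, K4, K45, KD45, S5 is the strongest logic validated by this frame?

K45

Transitive (axiom 4): yes — every two-step R-path is closed by a direct edge.
Euclidean (axiom 5): yes — any two successors of a common world are R-related.
Serial (axiom D): no — 7 has no R-successor.
Reflexive (axiom T): no — 7 is not related to itself.
So F validates K, K4, K45; KD45 would additionally require R to be serial. The strongest is K45.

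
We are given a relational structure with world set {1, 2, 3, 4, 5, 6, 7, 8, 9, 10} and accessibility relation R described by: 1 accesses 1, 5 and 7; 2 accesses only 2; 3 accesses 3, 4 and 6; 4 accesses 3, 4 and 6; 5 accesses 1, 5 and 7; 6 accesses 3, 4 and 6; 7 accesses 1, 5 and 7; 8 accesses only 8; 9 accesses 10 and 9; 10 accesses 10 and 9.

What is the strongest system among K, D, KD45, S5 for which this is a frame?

S5

Serial (axiom D): yes — every world has a successor (e.g. 1 R 1).
Euclidean (axiom 5): yes — any two successors of a common world are R-related.
Transitive (axiom 4): yes — every two-step R-path is closed by a direct edge.
Reflexive (axiom T): yes — every world is R-related to itself.
So F validates K, D, KD45, S5. The strongest is S5.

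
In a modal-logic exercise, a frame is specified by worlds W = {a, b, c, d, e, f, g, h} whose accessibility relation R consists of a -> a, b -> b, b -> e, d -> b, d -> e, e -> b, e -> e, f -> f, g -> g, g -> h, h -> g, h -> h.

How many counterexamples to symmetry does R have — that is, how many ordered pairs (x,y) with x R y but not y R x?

2

Enumerating: (d,b), (d,e).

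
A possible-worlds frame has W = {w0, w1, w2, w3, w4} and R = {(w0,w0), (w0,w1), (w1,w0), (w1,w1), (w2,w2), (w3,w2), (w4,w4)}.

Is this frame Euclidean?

Euclidean: yes — any two successors of a common world are R-related.

Yes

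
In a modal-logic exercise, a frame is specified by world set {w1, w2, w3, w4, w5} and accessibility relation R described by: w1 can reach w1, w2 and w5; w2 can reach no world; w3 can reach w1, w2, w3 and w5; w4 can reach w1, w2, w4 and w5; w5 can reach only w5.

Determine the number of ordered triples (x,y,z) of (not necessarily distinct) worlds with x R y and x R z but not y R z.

21

Enumerating: (w1,w2,w1), (w1,w2,w2), (w1,w2,w5), (w1,w5,w1), (w1,w5,w2), (w3,w1,w3), (w3,w2,w1), (w3,w2,w2), (w3,w2,w3), (w3,w2,w5), (w3,w5,w1), (w3,w5,w2), … and 9 more.
Total: 21.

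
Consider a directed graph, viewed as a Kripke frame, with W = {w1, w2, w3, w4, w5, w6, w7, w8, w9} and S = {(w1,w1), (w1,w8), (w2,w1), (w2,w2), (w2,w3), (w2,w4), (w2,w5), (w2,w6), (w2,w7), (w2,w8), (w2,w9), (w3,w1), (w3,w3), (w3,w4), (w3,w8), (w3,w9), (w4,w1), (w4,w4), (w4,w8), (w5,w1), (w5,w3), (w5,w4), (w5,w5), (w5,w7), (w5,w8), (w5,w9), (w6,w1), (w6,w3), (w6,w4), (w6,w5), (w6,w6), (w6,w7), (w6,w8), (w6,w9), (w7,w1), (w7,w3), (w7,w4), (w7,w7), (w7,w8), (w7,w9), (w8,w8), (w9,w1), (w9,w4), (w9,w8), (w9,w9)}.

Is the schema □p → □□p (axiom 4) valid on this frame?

Yes

By correspondence theory, 4 is valid on a frame iff S is transitive.
Transitive: yes — every two-step S-path is closed by a direct edge.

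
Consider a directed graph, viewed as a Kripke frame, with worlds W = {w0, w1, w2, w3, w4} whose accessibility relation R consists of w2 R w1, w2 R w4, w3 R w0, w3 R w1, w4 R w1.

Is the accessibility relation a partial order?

Reflexive: no — w0 is not related to itself.
Transitive: yes — every two-step R-path is closed by a direct edge.
Antisymmetric: yes — no distinct pair is related both ways.
So R is not a partial order.

No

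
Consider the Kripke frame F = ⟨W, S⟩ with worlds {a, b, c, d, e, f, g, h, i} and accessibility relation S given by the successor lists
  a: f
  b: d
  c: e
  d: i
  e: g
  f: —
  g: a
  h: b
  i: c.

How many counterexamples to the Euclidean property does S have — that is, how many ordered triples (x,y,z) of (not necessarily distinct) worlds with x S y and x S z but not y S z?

8

Enumerating: (a,f,f), (b,d,d), (c,e,e), (d,i,i), (e,g,g), (g,a,a), (h,b,b), (i,c,c).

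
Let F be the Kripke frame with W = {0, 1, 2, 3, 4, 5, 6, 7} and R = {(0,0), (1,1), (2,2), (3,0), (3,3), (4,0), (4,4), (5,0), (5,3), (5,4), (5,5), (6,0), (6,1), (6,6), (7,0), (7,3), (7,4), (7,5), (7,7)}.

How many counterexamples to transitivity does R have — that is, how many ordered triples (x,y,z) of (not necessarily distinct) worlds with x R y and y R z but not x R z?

R is transitive; there are no such tuples.

0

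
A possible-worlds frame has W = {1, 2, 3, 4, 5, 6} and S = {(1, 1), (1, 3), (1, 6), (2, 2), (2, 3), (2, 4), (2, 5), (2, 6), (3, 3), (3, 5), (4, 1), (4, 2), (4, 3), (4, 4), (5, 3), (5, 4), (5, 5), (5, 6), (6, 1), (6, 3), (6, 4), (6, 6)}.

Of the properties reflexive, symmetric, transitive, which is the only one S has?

reflexive

Reflexive: yes — every world is S-related to itself.
Symmetric: no — 1 S 3 but not 3 S 1.
Transitive: no — 1 S 3 and 3 S 5, but not 1 S 5.
Only reflexive holds.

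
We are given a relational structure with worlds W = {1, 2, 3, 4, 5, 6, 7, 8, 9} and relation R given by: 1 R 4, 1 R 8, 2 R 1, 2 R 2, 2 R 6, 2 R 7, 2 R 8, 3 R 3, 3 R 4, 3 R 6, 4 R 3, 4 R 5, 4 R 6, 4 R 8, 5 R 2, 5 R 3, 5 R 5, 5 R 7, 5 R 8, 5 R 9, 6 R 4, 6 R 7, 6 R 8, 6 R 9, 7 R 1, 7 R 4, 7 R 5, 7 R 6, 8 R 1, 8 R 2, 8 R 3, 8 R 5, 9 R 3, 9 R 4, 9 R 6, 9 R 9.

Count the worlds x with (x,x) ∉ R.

Enumerating: 1, 4, 6, 7, 8.

5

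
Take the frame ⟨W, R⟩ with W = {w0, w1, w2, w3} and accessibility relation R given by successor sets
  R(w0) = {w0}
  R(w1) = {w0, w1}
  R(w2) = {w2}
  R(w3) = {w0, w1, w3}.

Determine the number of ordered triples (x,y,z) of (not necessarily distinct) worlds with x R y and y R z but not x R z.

R is transitive; there are no such tuples.

0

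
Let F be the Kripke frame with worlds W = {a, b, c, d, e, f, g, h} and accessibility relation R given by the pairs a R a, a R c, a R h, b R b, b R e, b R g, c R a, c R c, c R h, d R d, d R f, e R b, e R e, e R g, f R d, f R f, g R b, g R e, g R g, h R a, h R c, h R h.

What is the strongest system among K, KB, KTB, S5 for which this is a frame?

Symmetric (axiom B): yes — every pair in R has its reverse in R.
Reflexive (axiom T): yes — every world is R-related to itself.
Euclidean (axiom 5): yes — any two successors of a common world are R-related.
So F validates K, KB, KTB, S5. The strongest is S5.

S5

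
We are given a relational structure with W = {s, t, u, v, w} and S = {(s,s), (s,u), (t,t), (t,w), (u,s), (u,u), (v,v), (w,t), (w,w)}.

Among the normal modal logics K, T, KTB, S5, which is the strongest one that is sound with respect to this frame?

S5

Reflexive (axiom T): yes — every world is S-related to itself.
Symmetric (axiom B): yes — every pair in S has its reverse in S.
Euclidean (axiom 5): yes — any two successors of a common world are S-related.
So F validates K, T, KTB, S5. The strongest is S5.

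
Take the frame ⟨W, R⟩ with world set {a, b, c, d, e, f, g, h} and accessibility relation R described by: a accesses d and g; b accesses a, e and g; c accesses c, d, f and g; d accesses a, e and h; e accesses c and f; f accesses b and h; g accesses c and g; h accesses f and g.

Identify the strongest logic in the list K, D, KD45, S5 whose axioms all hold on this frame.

Serial (axiom D): yes — every world has a successor (e.g. a R d).
Euclidean (axiom 5): no — a R d and a R g, but not d R g.
Transitive (axiom 4): no — a R d and d R e, but not a R e.
Reflexive (axiom T): no — a is not related to itself.
So F validates K, D; KD45 would additionally require R to be Euclidean and transitive. The strongest is D.

D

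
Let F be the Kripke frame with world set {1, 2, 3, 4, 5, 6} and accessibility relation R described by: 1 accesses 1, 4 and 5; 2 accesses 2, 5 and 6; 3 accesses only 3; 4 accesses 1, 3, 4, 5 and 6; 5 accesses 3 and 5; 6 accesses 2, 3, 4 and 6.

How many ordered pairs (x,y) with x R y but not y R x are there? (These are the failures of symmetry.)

Enumerating: (1,5), (2,5), (4,3), (4,5), (5,3), (6,3).

6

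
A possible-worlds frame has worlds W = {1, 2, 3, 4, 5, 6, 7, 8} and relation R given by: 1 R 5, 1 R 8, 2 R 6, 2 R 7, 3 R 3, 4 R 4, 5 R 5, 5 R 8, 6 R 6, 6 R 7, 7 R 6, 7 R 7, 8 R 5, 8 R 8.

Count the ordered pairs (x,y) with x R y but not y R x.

4

Enumerating: (1,5), (1,8), (2,6), (2,7).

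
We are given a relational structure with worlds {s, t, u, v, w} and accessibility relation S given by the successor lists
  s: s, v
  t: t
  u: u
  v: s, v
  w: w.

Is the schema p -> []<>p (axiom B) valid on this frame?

Yes

The schema B characterises exactly the symmetric frames.
Symmetric: yes — every pair in S has its reverse in S.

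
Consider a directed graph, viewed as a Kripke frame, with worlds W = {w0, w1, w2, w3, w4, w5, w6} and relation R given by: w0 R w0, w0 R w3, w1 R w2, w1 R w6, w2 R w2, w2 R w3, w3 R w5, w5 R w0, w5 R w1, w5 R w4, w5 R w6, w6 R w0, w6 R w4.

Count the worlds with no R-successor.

Enumerating: w4.

1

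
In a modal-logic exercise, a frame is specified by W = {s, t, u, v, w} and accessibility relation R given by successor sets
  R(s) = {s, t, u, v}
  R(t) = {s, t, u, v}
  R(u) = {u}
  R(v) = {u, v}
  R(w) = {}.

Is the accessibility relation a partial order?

No

Reflexive: no — w is not related to itself.
Transitive: yes — every two-step R-path is closed by a direct edge.
Antisymmetric: no — s R t and t R s with s ≠ t.
So R is not a partial order.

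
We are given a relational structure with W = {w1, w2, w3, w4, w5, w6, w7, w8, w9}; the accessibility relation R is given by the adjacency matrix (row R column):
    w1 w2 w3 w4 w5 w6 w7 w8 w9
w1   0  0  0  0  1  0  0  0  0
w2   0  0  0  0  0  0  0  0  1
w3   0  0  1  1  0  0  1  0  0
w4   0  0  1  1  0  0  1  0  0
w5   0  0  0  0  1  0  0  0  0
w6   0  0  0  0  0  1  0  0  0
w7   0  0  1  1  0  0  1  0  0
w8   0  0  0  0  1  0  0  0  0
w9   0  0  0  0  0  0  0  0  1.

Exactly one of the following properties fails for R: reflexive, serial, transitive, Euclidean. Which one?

Reflexive: no — w1 is not related to itself.
Serial: yes — every world has a successor (e.g. w1 R w5).
Transitive: yes — every two-step R-path is closed by a direct edge.
Euclidean: yes — any two successors of a common world are R-related.
Only reflexive fails.

reflexive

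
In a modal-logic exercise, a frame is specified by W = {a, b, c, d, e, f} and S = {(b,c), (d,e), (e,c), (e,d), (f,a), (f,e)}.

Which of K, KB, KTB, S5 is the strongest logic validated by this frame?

K

Symmetric (axiom B): no — b S c but not c S b.
Reflexive (axiom T): no — a is not related to itself.
Euclidean (axiom 5): no — e S c and e S d, but not c S d.
So F validates K; KB would additionally require S to be symmetric. The strongest is K.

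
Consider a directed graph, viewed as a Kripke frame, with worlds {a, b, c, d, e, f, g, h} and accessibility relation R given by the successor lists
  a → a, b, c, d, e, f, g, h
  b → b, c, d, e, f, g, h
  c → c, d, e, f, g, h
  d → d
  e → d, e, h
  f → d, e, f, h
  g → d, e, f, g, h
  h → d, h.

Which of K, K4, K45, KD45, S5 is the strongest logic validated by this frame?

K4

Transitive (axiom 4): yes — every two-step R-path is closed by a direct edge.
Euclidean (axiom 5): no — a R c and a R b, but not c R b.
Serial (axiom D): yes — every world has a successor (e.g. a R a).
Reflexive (axiom T): yes — every world is R-related to itself.
So F validates K, K4; K45 would additionally require R to be Euclidean. The strongest is K4.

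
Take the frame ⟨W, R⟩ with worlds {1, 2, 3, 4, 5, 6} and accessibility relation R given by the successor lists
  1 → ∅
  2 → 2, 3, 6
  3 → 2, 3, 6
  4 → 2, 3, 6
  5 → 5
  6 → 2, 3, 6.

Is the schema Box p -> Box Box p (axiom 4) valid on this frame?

By correspondence theory, 4 is valid on a frame iff R is transitive.
Transitive: yes — every two-step R-path is closed by a direct edge.

Yes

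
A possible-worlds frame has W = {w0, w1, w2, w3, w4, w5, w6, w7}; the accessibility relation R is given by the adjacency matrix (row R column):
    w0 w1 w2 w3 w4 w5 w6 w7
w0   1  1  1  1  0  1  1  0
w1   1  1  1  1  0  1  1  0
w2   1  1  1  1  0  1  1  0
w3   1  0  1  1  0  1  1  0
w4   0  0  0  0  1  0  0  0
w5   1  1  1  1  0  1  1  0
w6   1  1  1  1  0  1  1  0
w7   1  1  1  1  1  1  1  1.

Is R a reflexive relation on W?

Yes

Reflexive: yes — every world is R-related to itself.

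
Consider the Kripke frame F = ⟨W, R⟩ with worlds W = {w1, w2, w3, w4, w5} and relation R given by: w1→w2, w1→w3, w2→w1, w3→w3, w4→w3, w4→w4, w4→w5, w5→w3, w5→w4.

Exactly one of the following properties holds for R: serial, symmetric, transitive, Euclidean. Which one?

serial

Serial: yes — every world has a successor (e.g. w1 R w2).
Symmetric: no — w1 R w3 but not w3 R w1.
Transitive: no — w2 R w1 and w1 R w3, but not w2 R w3.
Euclidean: no — w1 R w2 and w1 R w3, but not w2 R w3.
Only serial holds.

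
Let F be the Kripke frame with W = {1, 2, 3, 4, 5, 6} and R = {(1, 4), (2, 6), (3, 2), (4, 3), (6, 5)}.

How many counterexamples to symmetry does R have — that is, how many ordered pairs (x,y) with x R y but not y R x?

Enumerating: (1,4), (2,6), (3,2), (4,3), (6,5).

5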